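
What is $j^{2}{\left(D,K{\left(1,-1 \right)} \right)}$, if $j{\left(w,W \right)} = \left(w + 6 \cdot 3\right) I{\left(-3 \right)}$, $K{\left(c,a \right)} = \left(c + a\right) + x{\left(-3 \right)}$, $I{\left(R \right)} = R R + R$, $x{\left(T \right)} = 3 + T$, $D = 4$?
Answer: $17424$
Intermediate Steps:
$I{\left(R \right)} = R + R^{2}$ ($I{\left(R \right)} = R^{2} + R = R + R^{2}$)
$K{\left(c,a \right)} = a + c$ ($K{\left(c,a \right)} = \left(c + a\right) + \left(3 - 3\right) = \left(a + c\right) + 0 = a + c$)
$j{\left(w,W \right)} = 108 + 6 w$ ($j{\left(w,W \right)} = \left(w + 6 \cdot 3\right) \left(- 3 \left(1 - 3\right)\right) = \left(w + 18\right) \left(\left(-3\right) \left(-2\right)\right) = \left(18 + w\right) 6 = 108 + 6 w$)
$j^{2}{\left(D,K{\left(1,-1 \right)} \right)} = \left(108 + 6 \cdot 4\right)^{2} = \left(108 + 24\right)^{2} = 132^{2} = 17424$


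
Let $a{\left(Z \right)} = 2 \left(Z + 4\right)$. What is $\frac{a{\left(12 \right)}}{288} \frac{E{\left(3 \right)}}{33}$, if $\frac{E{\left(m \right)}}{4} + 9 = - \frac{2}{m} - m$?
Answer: $- \frac{152}{891} \approx -0.17059$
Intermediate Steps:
$a{\left(Z \right)} = 8 + 2 Z$ ($a{\left(Z \right)} = 2 \left(4 + Z\right) = 8 + 2 Z$)
$E{\left(m \right)} = -36 - \frac{8}{m} - 4 m$ ($E{\left(m \right)} = -36 + 4 \left(- \frac{2}{m} - m\right) = -36 + 4 \left(- m - \frac{2}{m}\right) = -36 - \left(4 m + \frac{8}{m}\right) = -36 - \frac{8}{m} - 4 m$)
$\frac{a{\left(12 \right)}}{288} \frac{E{\left(3 \right)}}{33} = \frac{8 + 2 \cdot 12}{288} \frac{-36 - \frac{8}{3} - 12}{33} = \left(8 + 24\right) \frac{1}{288} \left(-36 - \frac{8}{3} - 12\right) \frac{1}{33} = 32 \cdot \frac{1}{288} \left(-36 - \frac{8}{3} - 12\right) \frac{1}{33} = \frac{\left(- \frac{152}{3}\right) \frac{1}{33}}{9} = \frac{1}{9} \left(- \frac{152}{99}\right) = - \frac{152}{891}$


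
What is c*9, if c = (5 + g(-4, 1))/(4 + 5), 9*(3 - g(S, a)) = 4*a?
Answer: 68/9 ≈ 7.5556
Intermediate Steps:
g(S, a) = 3 - 4*a/9
c = 68/81 (c = (5 + (3 - 4/9*1))/(4 + 5) = (5 + (3 - 4/9))/9 = (5 + 23/9)*(1/9) = (68/9)*(1/9) = 68/81 ≈ 0.83951)
c*9 = (68/81)*9 = 68/9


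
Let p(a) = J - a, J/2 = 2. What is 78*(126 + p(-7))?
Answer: 10686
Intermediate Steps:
J = 4 (J = 2*2 = 4)
p(a) = 4 - a
78*(126 + p(-7)) = 78*(126 + (4 - 1*(-7))) = 78*(126 + (4 + 7)) = 78*(126 + 11) = 78*137 = 10686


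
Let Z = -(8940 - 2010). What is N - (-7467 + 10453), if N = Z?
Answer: -9916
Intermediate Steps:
Z = -6930 (Z = -1*6930 = -6930)
N = -6930
N - (-7467 + 10453) = -6930 - (-7467 + 10453) = -6930 - 1*2986 = -6930 - 2986 = -9916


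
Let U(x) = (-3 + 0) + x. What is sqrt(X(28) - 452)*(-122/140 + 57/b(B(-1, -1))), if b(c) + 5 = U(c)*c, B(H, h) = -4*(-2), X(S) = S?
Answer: 53*I*sqrt(106)/35 ≈ 15.591*I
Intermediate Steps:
B(H, h) = 8
U(x) = -3 + x
b(c) = -5 + c*(-3 + c) (b(c) = -5 + (-3 + c)*c = -5 + c*(-3 + c))
sqrt(X(28) - 452)*(-122/140 + 57/b(B(-1, -1))) = sqrt(28 - 452)*(-122/140 + 57/(-5 + 8*(-3 + 8))) = sqrt(-424)*(-122*1/140 + 57/(-5 + 8*5)) = (2*I*sqrt(106))*(-61/70 + 57/(-5 + 40)) = (2*I*sqrt(106))*(-61/70 + 57/35) = (2*I*sqrt(106))*(53/70) = 53*I*sqrt(106)/35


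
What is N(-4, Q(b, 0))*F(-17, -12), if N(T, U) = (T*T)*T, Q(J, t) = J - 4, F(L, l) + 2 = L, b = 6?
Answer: 1216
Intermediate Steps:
F(L, l) = -2 + L
Q(J, t) = -4 + J
N(T, U) = T**3 (N(T, U) = T**2*T = T**3)
N(-4, Q(b, 0))*F(-17, -12) = (-4)**3*(-2 - 17) = -64*(-19) = 1216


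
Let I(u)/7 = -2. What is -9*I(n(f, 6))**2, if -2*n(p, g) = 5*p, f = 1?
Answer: -1764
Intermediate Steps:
n(p, g) = -5*p/2
I(u) = -14 (I(u) = 7*(-2) = -14)
-9*I(n(f, 6))**2 = -9*(-14)**2 = -9*196 = -1764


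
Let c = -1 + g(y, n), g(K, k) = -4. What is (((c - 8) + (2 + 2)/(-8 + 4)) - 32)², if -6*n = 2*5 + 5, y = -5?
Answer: 2116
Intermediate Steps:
n = -5/2 (n = -(2*5 + 5)/6 = -(10 + 5)/6 = -⅙*15 = -5/2 ≈ -2.5000)
c = -5 (c = -1 - 4 = -5)
(((c - 8) + (2 + 2)/(-8 + 4)) - 32)² = (((-5 - 8) + (2 + 2)/(-8 + 4)) - 32)² = ((-13 + 4/(-4)) - 32)² = ((-13 + 4*(-¼)) - 32)² = ((-13 - 1) - 32)² = (-14 - 32)² = (-46)² = 2116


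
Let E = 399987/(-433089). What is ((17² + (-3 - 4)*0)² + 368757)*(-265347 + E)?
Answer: -5775050686825540/48121 ≈ -1.2001e+11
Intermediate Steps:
E = -44443/48121 (E = 399987*(-1/433089) = -44443/48121 ≈ -0.92357)
((17² + (-3 - 4)*0)² + 368757)*(-265347 + E) = ((17² + (-3 - 4)*0)² + 368757)*(-265347 - 44443/48121) = ((289 - 7*0)² + 368757)*(-12768807430/48121) = ((289 + 0)² + 368757)*(-12768807430/48121) = (289² + 368757)*(-12768807430/48121) = (83521 + 368757)*(-12768807430/48121) = 452278*(-12768807430/48121) = -5775050686825540/48121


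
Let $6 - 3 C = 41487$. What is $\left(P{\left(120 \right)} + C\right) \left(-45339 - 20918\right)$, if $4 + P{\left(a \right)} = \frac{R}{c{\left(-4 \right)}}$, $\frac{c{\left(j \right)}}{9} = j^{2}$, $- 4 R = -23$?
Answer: $\frac{527845202681}{576} \approx 9.164 \cdot 10^{8}$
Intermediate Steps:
$C = -13827$ ($C = 2 - 13829 = -13827$)
$R = \frac{23}{4}$ ($R = \left(- \frac{1}{4}\right) \left(-23\right) = \frac{23}{4} \approx 5.75$)
$c{\left(j \right)} = 9 j^{2}$
$P{\left(a \right)} = - \frac{2281}{576}$ ($P{\left(a \right)} = -4 + \frac{23}{4 \cdot 9 \left(-4\right)^{2}} = -4 + \frac{23}{4 \cdot 9 \cdot 16} = -4 + \frac{23}{4 \cdot 144} = -4 + \frac{23}{4} \cdot \frac{1}{144} = -4 + \frac{23}{576} = - \frac{2281}{576}$)
$\left(P{\left(120 \right)} + C\right) \left(-45339 - 20918\right) = \left(- \frac{2281}{576} - 13827\right) \left(-45339 - 20918\right) = \left(- \frac{7966633}{576}\right) \left(-66257\right) = \frac{527845202681}{576}$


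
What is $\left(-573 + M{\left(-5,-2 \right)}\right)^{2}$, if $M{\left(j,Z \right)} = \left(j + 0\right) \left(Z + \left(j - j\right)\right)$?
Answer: $316969$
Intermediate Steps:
$M{\left(j,Z \right)} = Z j$ ($M{\left(j,Z \right)} = j \left(Z + 0\right) = j Z = Z j$)
$\left(-573 + M{\left(-5,-2 \right)}\right)^{2} = \left(-573 - -10\right)^{2} = \left(-573 + 10\right)^{2} = \left(-563\right)^{2} = 316969$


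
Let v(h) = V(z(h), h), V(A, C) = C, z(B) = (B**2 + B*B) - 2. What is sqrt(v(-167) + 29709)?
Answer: sqrt(29542) ≈ 171.88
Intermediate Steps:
z(B) = -2 + 2*B**2 (z(B) = (B**2 + B**2) - 2 = 2*B**2 - 2 = -2 + 2*B**2)
v(h) = h
sqrt(v(-167) + 29709) = sqrt(-167 + 29709) = sqrt(29542)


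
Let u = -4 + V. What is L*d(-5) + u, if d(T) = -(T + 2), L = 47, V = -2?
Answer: 135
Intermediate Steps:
d(T) = -2 - T (d(T) = -(2 + T) = -2 - T)
u = -6 (u = -4 - 2 = -6)
L*d(-5) + u = 47*(-2 - 1*(-5)) - 6 = 47*(-2 + 5) - 6 = 47*3 - 6 = 141 - 6 = 135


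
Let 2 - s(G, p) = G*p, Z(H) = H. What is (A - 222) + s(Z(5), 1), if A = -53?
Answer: -278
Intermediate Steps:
s(G, p) = 2 - G*p
(A - 222) + s(Z(5), 1) = (-53 - 222) + (2 - 1*5*1) = -275 + (2 - 5) = -275 - 3 = -278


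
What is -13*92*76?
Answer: -90896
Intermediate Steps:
-13*92*76 = -1196*76 = -90896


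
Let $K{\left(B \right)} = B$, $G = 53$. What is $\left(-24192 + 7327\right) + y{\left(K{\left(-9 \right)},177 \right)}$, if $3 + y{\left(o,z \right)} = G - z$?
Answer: $-16992$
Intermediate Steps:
$y{\left(o,z \right)} = 50 - z$ ($y{\left(o,z \right)} = -3 - \left(-53 + z\right) = 50 - z$)
$\left(-24192 + 7327\right) + y{\left(K{\left(-9 \right)},177 \right)} = \left(-24192 + 7327\right) + \left(50 - 177\right) = -16865 + \left(50 - 177\right) = -16865 - 127 = -16992$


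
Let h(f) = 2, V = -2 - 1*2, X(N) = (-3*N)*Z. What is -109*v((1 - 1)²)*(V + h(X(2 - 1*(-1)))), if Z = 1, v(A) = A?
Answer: 0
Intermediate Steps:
X(N) = -3*N (X(N) = -3*N*1 = -3*N)
V = -4 (V = -2 - 2 = -4)
-109*v((1 - 1)²)*(V + h(X(2 - 1*(-1)))) = -109*(1 - 1)²*(-4 + 2) = -109*0²*(-2) = -0*(-2) = -109*0 = 0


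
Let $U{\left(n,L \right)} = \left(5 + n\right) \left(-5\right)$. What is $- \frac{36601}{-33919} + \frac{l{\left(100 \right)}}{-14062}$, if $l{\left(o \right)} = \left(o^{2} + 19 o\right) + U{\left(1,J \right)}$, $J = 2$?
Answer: $\frac{56032366}{238484489} \approx 0.23495$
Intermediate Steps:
$U{\left(n,L \right)} = -25 - 5 n$
$l{\left(o \right)} = -30 + o^{2} + 19 o$ ($l{\left(o \right)} = \left(o^{2} + 19 o\right) - 30 = -30 + o^{2} + 19 o$)
$- \frac{36601}{-33919} + \frac{l{\left(100 \right)}}{-14062} = - \frac{36601}{-33919} + \frac{-30 + 100^{2} + 19 \cdot 100}{-14062} = \left(-36601\right) \left(- \frac{1}{33919}\right) + \left(-30 + 10000 + 1900\right) \left(- \frac{1}{14062}\right) = \frac{36601}{33919} + 11870 \left(- \frac{1}{14062}\right) = \frac{36601}{33919} - \frac{5935}{7031} = \frac{56032366}{238484489}$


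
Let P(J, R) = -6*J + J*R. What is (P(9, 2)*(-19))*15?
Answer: 10260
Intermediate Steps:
(P(9, 2)*(-19))*15 = ((9*(-6 + 2))*(-19))*15 = ((9*(-4))*(-19))*15 = -36*(-19)*15 = 684*15 = 10260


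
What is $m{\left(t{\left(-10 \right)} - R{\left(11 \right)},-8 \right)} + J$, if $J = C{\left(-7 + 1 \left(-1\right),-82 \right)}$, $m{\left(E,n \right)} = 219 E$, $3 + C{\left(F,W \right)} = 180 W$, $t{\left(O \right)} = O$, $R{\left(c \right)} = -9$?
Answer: $-14982$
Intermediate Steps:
$C{\left(F,W \right)} = -3 + 180 W$
$J = -14763$ ($J = -3 + 180 \left(-82\right) = -3 - 14760 = -14763$)
$m{\left(t{\left(-10 \right)} - R{\left(11 \right)},-8 \right)} + J = 219 \left(-10 - -9\right) - 14763 = 219 \left(-10 + 9\right) - 14763 = 219 \left(-1\right) - 14763 = -219 - 14763 = -14982$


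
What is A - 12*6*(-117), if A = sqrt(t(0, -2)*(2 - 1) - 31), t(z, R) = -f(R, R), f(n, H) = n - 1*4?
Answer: 8424 + 5*I ≈ 8424.0 + 5.0*I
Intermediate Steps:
f(n, H) = -4 + n (f(n, H) = n - 4 = -4 + n)
t(z, R) = 4 - R (t(z, R) = -(-4 + R) = 4 - R)
A = 5*I (A = sqrt((4 - 1*(-2))*(2 - 1) - 31) = sqrt((4 + 2)*1 - 31) = sqrt(6*1 - 31) = sqrt(6 - 31) = sqrt(-25) = 5*I ≈ 5.0*I)
A - 12*6*(-117) = 5*I - 12*6*(-117) = 5*I - 72*(-117) = 5*I + 8424 = 8424 + 5*I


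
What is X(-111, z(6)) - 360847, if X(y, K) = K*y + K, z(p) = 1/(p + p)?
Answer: -2165137/6 ≈ -3.6086e+5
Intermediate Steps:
z(p) = 1/(2*p)
X(y, K) = K + K*y
X(-111, z(6)) - 360847 = ((1/2)/6)*(1 - 111) - 360847 = ((1/2)*(1/6))*(-110) - 360847 = (1/12)*(-110) - 360847 = -55/6 - 360847 = -2165137/6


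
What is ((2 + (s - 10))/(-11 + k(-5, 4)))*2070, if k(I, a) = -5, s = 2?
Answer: 3105/4 ≈ 776.25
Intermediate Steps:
((2 + (s - 10))/(-11 + k(-5, 4)))*2070 = ((2 + (2 - 10))/(-11 - 5))*2070 = ((2 - 8)/(-16))*2070 = -6*(-1/16)*2070 = (3/8)*2070 = 3105/4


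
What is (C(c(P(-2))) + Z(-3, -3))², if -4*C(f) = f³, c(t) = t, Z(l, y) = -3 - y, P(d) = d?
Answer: 4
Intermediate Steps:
C(f) = -f³/4
(C(c(P(-2))) + Z(-3, -3))² = (-¼*(-2)³ + (-3 - 1*(-3)))² = (-¼*(-8) + (-3 + 3))² = (2 + 0)² = 2² = 4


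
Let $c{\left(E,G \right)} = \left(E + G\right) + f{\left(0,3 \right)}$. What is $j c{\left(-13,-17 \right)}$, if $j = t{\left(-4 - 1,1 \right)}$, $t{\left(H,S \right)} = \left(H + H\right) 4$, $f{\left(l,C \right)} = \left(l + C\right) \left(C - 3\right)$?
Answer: $1200$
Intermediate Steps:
$f{\left(l,C \right)} = \left(-3 + C\right) \left(C + l\right)$ ($f{\left(l,C \right)} = \left(C + l\right) \left(-3 + C\right) = \left(-3 + C\right) \left(C + l\right)$)
$t{\left(H,S \right)} = 8 H$ ($t{\left(H,S \right)} = 2 H 4 = 8 H$)
$c{\left(E,G \right)} = E + G$ ($c{\left(E,G \right)} = \left(E + G\right) + \left(3^{2} - 9 - 0 + 3 \cdot 0\right) = \left(E + G\right) + \left(9 - 9 + 0 + 0\right) = \left(E + G\right) + 0 = E + G$)
$j = -40$ ($j = 8 \left(-4 - 1\right) = 8 \left(-5\right) = -40$)
$j c{\left(-13,-17 \right)} = - 40 \left(-13 - 17\right) = \left(-40\right) \left(-30\right) = 1200$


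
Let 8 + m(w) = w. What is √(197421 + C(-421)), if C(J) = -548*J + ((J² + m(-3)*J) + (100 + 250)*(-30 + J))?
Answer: 3*√50239 ≈ 672.42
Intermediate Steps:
m(w) = -8 + w
C(J) = -10500 + J² - 209*J (C(J) = -548*J + ((J² + (-8 - 3)*J) + (100 + 250)*(-30 + J)) = -548*J + ((J² - 11*J) + 350*(-30 + J)) = -548*J + ((J² - 11*J) + (-10500 + 350*J)) = -548*J + (-10500 + J² + 339*J) = -10500 + J² - 209*J)
√(197421 + C(-421)) = √(197421 + (-10500 + (-421)² - 209*(-421))) = √(197421 + (-10500 + 177241 + 87989)) = √(197421 + 254730) = √452151 = 3*√50239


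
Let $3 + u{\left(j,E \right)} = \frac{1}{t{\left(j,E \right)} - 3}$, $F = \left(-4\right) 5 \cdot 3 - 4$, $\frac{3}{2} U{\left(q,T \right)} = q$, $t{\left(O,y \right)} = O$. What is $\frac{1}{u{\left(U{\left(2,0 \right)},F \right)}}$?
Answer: $- \frac{5}{18} \approx -0.27778$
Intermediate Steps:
$U{\left(q,T \right)} = \frac{2 q}{3}$
$F = -64$ ($F = \left(-20\right) 3 - 4 = -60 - 4 = -64$)
$u{\left(j,E \right)} = -3 + \frac{1}{-3 + j}$ ($u{\left(j,E \right)} = -3 + \frac{1}{j - 3} = -3 + \frac{1}{-3 + j}$)
$\frac{1}{u{\left(U{\left(2,0 \right)},F \right)}} = \frac{1}{\frac{1}{-3 + \frac{2}{3} \cdot 2} \left(10 - 3 \cdot \frac{2}{3} \cdot 2\right)} = \frac{1}{\frac{1}{-3 + \frac{4}{3}} \left(10 - 4\right)} = \frac{1}{\frac{1}{- \frac{5}{3}} \left(10 - 4\right)} = \frac{1}{\left(- \frac{3}{5}\right) 6} = \frac{1}{- \frac{18}{5}} = - \frac{5}{18}$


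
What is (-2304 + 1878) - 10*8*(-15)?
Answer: 774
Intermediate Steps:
(-2304 + 1878) - 10*8*(-15) = -426 - 80*(-15) = -426 + 1200 = 774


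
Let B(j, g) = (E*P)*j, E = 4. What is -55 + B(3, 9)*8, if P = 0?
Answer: -55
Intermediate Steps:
B(j, g) = 0 (B(j, g) = (4*0)*j = 0*j = 0)
-55 + B(3, 9)*8 = -55 + 0*8 = -55 + 0 = -55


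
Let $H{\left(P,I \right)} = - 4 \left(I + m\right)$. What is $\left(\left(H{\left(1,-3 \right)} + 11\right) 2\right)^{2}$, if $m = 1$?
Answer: $1444$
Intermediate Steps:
$H{\left(P,I \right)} = -4 - 4 I$ ($H{\left(P,I \right)} = - 4 \left(I + 1\right) = - 4 \left(1 + I\right) = -4 - 4 I$)
$\left(\left(H{\left(1,-3 \right)} + 11\right) 2\right)^{2} = \left(\left(\left(-4 - -12\right) + 11\right) 2\right)^{2} = \left(\left(\left(-4 + 12\right) + 11\right) 2\right)^{2} = \left(\left(8 + 11\right) 2\right)^{2} = \left(19 \cdot 2\right)^{2} = 38^{2} = 1444$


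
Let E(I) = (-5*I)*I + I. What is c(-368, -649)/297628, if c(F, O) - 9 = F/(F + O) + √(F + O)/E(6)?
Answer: 9521/302687676 - I*√113/17262424 ≈ 3.1455e-5 - 6.158e-7*I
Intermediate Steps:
E(I) = I - 5*I² (E(I) = -5*I² + I = I - 5*I²)
c(F, O) = 9 - √(F + O)/174 + F/(F + O) (c(F, O) = 9 + (F/(F + O) + √(F + O)/((6*(1 - 5*6)))) = 9 + (F/(F + O) + √(F + O)/((6*(1 - 30)))) = 9 + (F/(F + O) + √(F + O)/((6*(-29)))) = 9 + (F/(F + O) + √(F + O)/(-174)) = 9 + (F/(F + O) + √(F + O)*(-1/174)) = 9 + (F/(F + O) - √(F + O)/174) = 9 + (-√(F + O)/174 + F/(F + O)) = 9 - √(F + O)/174 + F/(F + O))
c(-368, -649)/297628 = ((9*(-649) + 10*(-368) - (-368 - 649)^(3/2)/174)/(-368 - 649))/297628 = ((-5841 - 3680 - (-1017)*I*√113/58)/(-1017))*(1/297628) = -(-5841 - 3680 - (-1017)*I*√113/58)/1017*(1/297628) = -(-5841 - 3680 + 1017*I*√113/58)/1017*(1/297628) = -(-9521 + 1017*I*√113/58)/1017*(1/297628) = (9521/1017 - I*√113/58)*(1/297628) = 9521/302687676 - I*√113/17262424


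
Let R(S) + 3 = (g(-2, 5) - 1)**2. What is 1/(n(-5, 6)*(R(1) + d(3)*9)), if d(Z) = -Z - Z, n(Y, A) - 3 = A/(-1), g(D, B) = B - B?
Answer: 1/168 ≈ 0.0059524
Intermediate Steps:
g(D, B) = 0
n(Y, A) = 3 - A (n(Y, A) = 3 + A/(-1) = 3 + A*(-1) = 3 - A)
d(Z) = -2*Z
R(S) = -2 (R(S) = -3 + (0 - 1)**2 = -3 + (-1)**2 = -3 + 1 = -2)
1/(n(-5, 6)*(R(1) + d(3)*9)) = 1/((3 - 1*6)*(-2 - 2*3*9)) = 1/((3 - 6)*(-2 - 6*9)) = 1/(-3*(-2 - 54)) = 1/(-3*(-56)) = 1/168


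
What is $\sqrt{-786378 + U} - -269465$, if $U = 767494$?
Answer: $269465 + 2 i \sqrt{4721} \approx 2.6947 \cdot 10^{5} + 137.42 i$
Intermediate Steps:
$\sqrt{-786378 + U} - -269465 = \sqrt{-786378 + 767494} - -269465 = \sqrt{-18884} + 269465 = 2 i \sqrt{4721} + 269465 = 269465 + 2 i \sqrt{4721}$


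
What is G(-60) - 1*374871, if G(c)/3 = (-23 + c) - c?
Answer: -374940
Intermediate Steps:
G(c) = -69 (G(c) = 3*((-23 + c) - c) = 3*(-23) = -69)
G(-60) - 1*374871 = -69 - 1*374871 = -69 - 374871 = -374940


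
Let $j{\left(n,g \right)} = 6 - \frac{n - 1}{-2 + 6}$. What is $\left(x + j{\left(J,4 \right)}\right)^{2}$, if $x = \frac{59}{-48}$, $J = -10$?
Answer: $\frac{130321}{2304} \approx 56.563$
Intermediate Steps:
$j{\left(n,g \right)} = \frac{25}{4} - \frac{n}{4}$ ($j{\left(n,g \right)} = 6 - \frac{-1 + n}{4} = 6 - \left(-1 + n\right) \frac{1}{4} = 6 - \left(- \frac{1}{4} + \frac{n}{4}\right) = \frac{25}{4} - \frac{n}{4}$)
$x = - \frac{59}{48}$ ($x = 59 \left(- \frac{1}{48}\right) = - \frac{59}{48} \approx -1.2292$)
$\left(x + j{\left(J,4 \right)}\right)^{2} = \left(- \frac{59}{48} + \left(\frac{25}{4} - - \frac{5}{2}\right)\right)^{2} = \left(- \frac{59}{48} + \left(\frac{25}{4} + \frac{5}{2}\right)\right)^{2} = \left(- \frac{59}{48} + \frac{35}{4}\right)^{2} = \left(\frac{361}{48}\right)^{2} = \frac{130321}{2304}$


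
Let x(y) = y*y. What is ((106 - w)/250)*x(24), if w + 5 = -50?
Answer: 46368/125 ≈ 370.94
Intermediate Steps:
x(y) = y**2
w = -55 (w = -5 - 50 = -55)
((106 - w)/250)*x(24) = ((106 - 1*(-55))/250)*24**2 = ((106 + 55)*(1/250))*576 = (161*(1/250))*576 = (161/250)*576 = 46368/125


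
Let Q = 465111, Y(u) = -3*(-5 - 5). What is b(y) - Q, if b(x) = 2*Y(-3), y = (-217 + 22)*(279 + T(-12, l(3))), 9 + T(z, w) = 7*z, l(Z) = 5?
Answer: -465051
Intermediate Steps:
T(z, w) = -9 + 7*z
Y(u) = 30 (Y(u) = -3*(-10) = 30)
y = -36270 (y = (-217 + 22)*(279 + (-9 + 7*(-12))) = -195*(279 + (-9 - 84)) = -195*(279 - 93) = -195*186 = -36270)
b(x) = 60 (b(x) = 2*30 = 60)
b(y) - Q = 60 - 1*465111 = 60 - 465111 = -465051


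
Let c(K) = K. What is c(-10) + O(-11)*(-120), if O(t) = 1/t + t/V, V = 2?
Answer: 7270/11 ≈ 660.91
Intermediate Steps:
O(t) = 1/t + t/2
c(-10) + O(-11)*(-120) = -10 + (1/(-11) + (1/2)*(-11))*(-120) = -10 + (-1/11 - 11/2)*(-120) = -10 - 123/22*(-120) = -10 + 7380/11 = 7270/11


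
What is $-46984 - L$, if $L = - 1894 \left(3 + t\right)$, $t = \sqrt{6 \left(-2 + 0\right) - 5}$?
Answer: $-41302 + 1894 i \sqrt{17} \approx -41302.0 + 7809.2 i$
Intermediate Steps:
$t = i \sqrt{17}$ ($t = \sqrt{6 \left(-2\right) - 5} = \sqrt{-12 - 5} = \sqrt{-17} = i \sqrt{17} \approx 4.1231 i$)
$L = -5682 - 1894 i \sqrt{17}$ ($L = - 1894 \left(3 + i \sqrt{17}\right) = -5682 - 1894 i \sqrt{17} \approx -5682.0 - 7809.2 i$)
$-46984 - L = -46984 - \left(-5682 - 1894 i \sqrt{17}\right) = -46984 + \left(5682 + 1894 i \sqrt{17}\right) = -41302 + 1894 i \sqrt{17}$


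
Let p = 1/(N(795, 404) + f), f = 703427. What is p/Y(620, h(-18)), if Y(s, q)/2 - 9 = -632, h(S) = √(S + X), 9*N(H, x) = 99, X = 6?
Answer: -1/876483748 ≈ -1.1409e-9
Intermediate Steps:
N(H, x) = 11 (N(H, x) = (⅑)*99 = 11)
h(S) = √(6 + S) (h(S) = √(S + 6) = √(6 + S))
Y(s, q) = -1246 (Y(s, q) = 18 + 2*(-632) = 18 - 1264 = -1246)
p = 1/703438 (p = 1/(11 + 703427) = 1/703438 ≈ 1.4216e-6)
p/Y(620, h(-18)) = (1/703438)/(-1246) = (1/703438)*(-1/1246) = -1/876483748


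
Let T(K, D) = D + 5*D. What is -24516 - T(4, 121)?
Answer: -25242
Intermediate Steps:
T(K, D) = 6*D
-24516 - T(4, 121) = -24516 - 6*121 = -24516 - 1*726 = -24516 - 726 = -25242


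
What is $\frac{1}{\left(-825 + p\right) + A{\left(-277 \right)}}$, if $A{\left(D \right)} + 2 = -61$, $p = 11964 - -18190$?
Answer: $\frac{1}{29266} \approx 3.4169 \cdot 10^{-5}$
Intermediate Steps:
$p = 30154$ ($p = 11964 + 18190 = 30154$)
$A{\left(D \right)} = -63$ ($A{\left(D \right)} = -2 - 61 = -63$)
$\frac{1}{\left(-825 + p\right) + A{\left(-277 \right)}} = \frac{1}{\left(-825 + 30154\right) - 63} = \frac{1}{29329 - 63} = \frac{1}{29266}$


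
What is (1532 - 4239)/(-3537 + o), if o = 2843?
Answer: 2707/694 ≈ 3.9006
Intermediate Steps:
(1532 - 4239)/(-3537 + o) = (1532 - 4239)/(-3537 + 2843) = -2707/(-694) = -2707*(-1/694) = 2707/694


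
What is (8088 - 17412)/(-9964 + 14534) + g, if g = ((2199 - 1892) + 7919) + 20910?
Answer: 66571098/2285 ≈ 29134.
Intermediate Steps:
g = 29136 (g = (307 + 7919) + 20910 = 8226 + 20910 = 29136)
(8088 - 17412)/(-9964 + 14534) + g = (8088 - 17412)/(-9964 + 14534) + 29136 = -9324/4570 + 29136 = -9324*1/4570 + 29136 = -4662/2285 + 29136 = 66571098/2285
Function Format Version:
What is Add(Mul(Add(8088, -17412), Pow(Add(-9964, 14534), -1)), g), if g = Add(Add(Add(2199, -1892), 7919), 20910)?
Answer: Rational(66571098, 2285) ≈ 29134.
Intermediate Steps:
g = 29136 (g = Add(Add(307, 7919), 20910) = Add(8226, 20910) = 29136)
Add(Mul(Add(8088, -17412), Pow(Add(-9964, 14534), -1)), g) = Add(Mul(Add(8088, -17412), Pow(Add(-9964, 14534), -1)), 29136) = Add(Mul(-9324, Pow(4570, -1)), 29136) = Add(Mul(-9324, Rational(1, 4570)), 29136) = Add(Rational(-4662, 2285), 29136) = Rational(66571098, 2285)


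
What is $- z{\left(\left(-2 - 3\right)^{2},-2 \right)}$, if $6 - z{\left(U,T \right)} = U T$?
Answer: $-56$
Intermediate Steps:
$z{\left(U,T \right)} = 6 - T U$ ($z{\left(U,T \right)} = 6 - U T = 6 - T U$)
$- z{\left(\left(-2 - 3\right)^{2},-2 \right)} = - (6 - - 2 \left(-2 - 3\right)^{2}) = - (6 - - 2 \left(-5\right)^{2}) = - (6 - \left(-2\right) 25) = - (6 + 50) = \left(-1\right) 56 = -56$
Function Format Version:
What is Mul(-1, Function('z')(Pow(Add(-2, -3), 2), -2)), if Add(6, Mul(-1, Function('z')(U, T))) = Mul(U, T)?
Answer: -56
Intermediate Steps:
Function('z')(U, T) = Add(6, Mul(-1, T, U)) (Function('z')(U, T) = Add(6, Mul(-1, Mul(U, T))) = Add(6, Mul(-1, Mul(T, U))) = Add(6, Mul(-1, T, U)))
Mul(-1, Function('z')(Pow(Add(-2, -3), 2), -2)) = Mul(-1, Add(6, Mul(-1, -2, Pow(Add(-2, -3), 2)))) = Mul(-1, Add(6, Mul(-1, -2, Pow(-5, 2)))) = Mul(-1, Add(6, Mul(-1, -2, 25))) = Mul(-1, Add(6, 50)) = Mul(-1, 56) = -56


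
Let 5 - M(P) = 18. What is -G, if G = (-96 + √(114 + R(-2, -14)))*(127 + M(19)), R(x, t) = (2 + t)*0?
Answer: 10944 - 114*√114 ≈ 9726.8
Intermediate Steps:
M(P) = -13 (M(P) = 5 - 1*18 = 5 - 18 = -13)
R(x, t) = 0
G = -10944 + 114*√114 (G = (-96 + √(114 + 0))*(127 - 13) = (-96 + √114)*114 = -10944 + 114*√114 ≈ -9726.8)
-G = -(-10944 + 114*√114) = 10944 - 114*√114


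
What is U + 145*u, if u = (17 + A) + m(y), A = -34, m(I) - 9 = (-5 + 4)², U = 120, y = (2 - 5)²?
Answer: -895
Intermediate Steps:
y = 9 (y = (-3)² = 9)
m(I) = 10 (m(I) = 9 + (-5 + 4)² = 9 + (-1)² = 9 + 1 = 10)
u = -7 (u = (17 - 34) + 10 = -17 + 10 = -7)
U + 145*u = 120 + 145*(-7) = 120 - 1015 = -895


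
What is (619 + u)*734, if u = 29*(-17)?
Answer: 92484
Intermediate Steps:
u = -493
(619 + u)*734 = (619 - 493)*734 = 126*734 = 92484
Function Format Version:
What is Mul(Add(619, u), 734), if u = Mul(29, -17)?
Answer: 92484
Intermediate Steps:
u = -493
Mul(Add(619, u), 734) = Mul(Add(619, -493), 734) = Mul(126, 734) = 92484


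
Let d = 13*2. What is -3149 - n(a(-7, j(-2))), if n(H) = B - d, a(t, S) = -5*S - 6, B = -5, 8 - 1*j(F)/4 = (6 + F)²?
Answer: -3118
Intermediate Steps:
j(F) = 32 - 4*(6 + F)²
d = 26
a(t, S) = -6 - 5*S
n(H) = -31 (n(H) = -5 - 1*26 = -5 - 26 = -31)
-3149 - n(a(-7, j(-2))) = -3149 - 1*(-31) = -3149 + 31 = -3118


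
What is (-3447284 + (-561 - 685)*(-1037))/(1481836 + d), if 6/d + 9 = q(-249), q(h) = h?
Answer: -30890942/21239649 ≈ -1.4544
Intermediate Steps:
d = -1/43 (d = 6/(-9 - 249) = 6/(-258) = 6*(-1/258) = -1/43 ≈ -0.023256)
(-3447284 + (-561 - 685)*(-1037))/(1481836 + d) = (-3447284 + (-561 - 685)*(-1037))/(1481836 - 1/43) = (-3447284 - 1246*(-1037))/(63718947/43) = (-3447284 + 1292102)*(43/63718947) = -2155182*43/63718947 = -30890942/21239649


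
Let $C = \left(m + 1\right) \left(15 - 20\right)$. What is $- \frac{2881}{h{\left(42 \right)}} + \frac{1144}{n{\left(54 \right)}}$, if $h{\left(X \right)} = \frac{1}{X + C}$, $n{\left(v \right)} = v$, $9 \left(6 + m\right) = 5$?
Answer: $- \frac{4995082}{27} \approx -1.85 \cdot 10^{5}$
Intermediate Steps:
$m = - \frac{49}{9}$ ($m = -6 + \frac{1}{9} \cdot 5 = -6 + \frac{5}{9} = - \frac{49}{9} \approx -5.4444$)
$C = \frac{200}{9}$ ($C = \left(- \frac{49}{9} + 1\right) \left(15 - 20\right) = \left(- \frac{40}{9}\right) \left(-5\right) = \frac{200}{9} \approx 22.222$)
$h{\left(X \right)} = \frac{1}{\frac{200}{9} + X}$ ($h{\left(X \right)} = \frac{1}{X + \frac{200}{9}} = \frac{1}{\frac{200}{9} + X}$)
$- \frac{2881}{h{\left(42 \right)}} + \frac{1144}{n{\left(54 \right)}} = - \frac{2881}{9 \frac{1}{200 + 9 \cdot 42}} + \frac{1144}{54} = - \frac{2881}{9 \frac{1}{200 + 378}} + 1144 \cdot \frac{1}{54} = - \frac{2881}{9 \cdot \frac{1}{578}} + \frac{572}{27} = - \frac{2881}{\frac{9}{578}} + \frac{572}{27} = \left(-2881\right) \frac{578}{9} + \frac{572}{27} = - \frac{1665218}{9} + \frac{572}{27} = - \frac{4995082}{27}$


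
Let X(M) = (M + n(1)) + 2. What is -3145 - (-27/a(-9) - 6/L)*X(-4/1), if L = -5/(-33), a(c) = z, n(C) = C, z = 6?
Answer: -31891/10 ≈ -3189.1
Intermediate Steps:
a(c) = 6
L = 5/33 (L = -5*(-1/33) = 5/33 ≈ 0.15152)
X(M) = 3 + M (X(M) = (M + 1) + 2 = (1 + M) + 2 = 3 + M)
-3145 - (-27/a(-9) - 6/L)*X(-4/1) = -3145 - (-27/6 - 6/5/33)*(3 - 4/1) = -3145 - (-27*⅙ - 6*33/5)*(3 - 4*1) = -3145 - (-9/2 - 198/5)*(3 - 4) = -3145 - (-441)*(-1)/10 = -3145 - 1*441/10 = -3145 - 441/10 = -31891/10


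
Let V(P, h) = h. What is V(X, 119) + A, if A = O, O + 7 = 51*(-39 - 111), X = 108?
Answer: -7538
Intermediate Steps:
O = -7657 (O = -7 + 51*(-39 - 111) = -7 + 51*(-150) = -7 - 7650 = -7657)
A = -7657
V(X, 119) + A = 119 - 7657 = -7538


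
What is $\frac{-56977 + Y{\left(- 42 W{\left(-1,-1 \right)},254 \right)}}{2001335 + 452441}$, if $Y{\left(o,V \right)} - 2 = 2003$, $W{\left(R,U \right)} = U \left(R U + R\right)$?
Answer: $- \frac{13743}{613444} \approx -0.022403$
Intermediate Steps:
$W{\left(R,U \right)} = U \left(R + R U\right)$
$Y{\left(o,V \right)} = 2005$ ($Y{\left(o,V \right)} = 2 + 2003 = 2005$)
$\frac{-56977 + Y{\left(- 42 W{\left(-1,-1 \right)},254 \right)}}{2001335 + 452441} = \frac{-56977 + 2005}{2001335 + 452441} = - \frac{54972}{2453776} = \left(-54972\right) \frac{1}{2453776} = - \frac{13743}{613444}$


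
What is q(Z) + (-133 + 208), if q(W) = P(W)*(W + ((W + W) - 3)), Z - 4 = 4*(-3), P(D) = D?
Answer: 291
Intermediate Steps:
Z = -8 (Z = 4 + 4*(-3) = 4 - 12 = -8)
q(W) = W*(-3 + 3*W) (q(W) = W*(W + ((W + W) - 3)) = W*(W + (2*W - 3)) = W*(W + (-3 + 2*W)) = W*(-3 + 3*W))
q(Z) + (-133 + 208) = 3*(-8)*(-1 - 8) + (-133 + 208) = 3*(-8)*(-9) + 75 = 216 + 75 = 291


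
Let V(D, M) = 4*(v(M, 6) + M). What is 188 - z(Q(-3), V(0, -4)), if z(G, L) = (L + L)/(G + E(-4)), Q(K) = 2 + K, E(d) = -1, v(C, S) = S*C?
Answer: 76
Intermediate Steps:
v(C, S) = C*S
V(D, M) = 28*M (V(D, M) = 4*(M*6 + M) = 4*(6*M + M) = 4*(7*M) = 28*M)
z(G, L) = 2*L/(-1 + G) (z(G, L) = (L + L)/(G - 1) = (2*L)/(-1 + G) = 2*L/(-1 + G))
188 - z(Q(-3), V(0, -4)) = 188 - 2*28*(-4)/(-1 + (2 - 3)) = 188 - 2*(-112)/(-1 - 1) = 188 - 2*(-112)/(-2) = 188 - 2*(-112)*(-1)/2 = 188 - 1*112 = 188 - 112 = 76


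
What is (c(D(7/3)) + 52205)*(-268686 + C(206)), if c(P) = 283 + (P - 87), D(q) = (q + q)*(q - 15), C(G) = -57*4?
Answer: -42226400126/3 ≈ -1.4075e+10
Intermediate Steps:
C(G) = -228
D(q) = 2*q*(-15 + q) (D(q) = (2*q)*(-15 + q) = 2*q*(-15 + q))
c(P) = 196 + P (c(P) = 283 + (-87 + P) = 196 + P)
(c(D(7/3)) + 52205)*(-268686 + C(206)) = ((196 + 2*(7/3)*(-15 + 7/3)) + 52205)*(-268686 - 228) = ((196 + 2*(7*(⅓))*(-15 + 7*(⅓))) + 52205)*(-268914) = ((196 + 2*(7/3)*(-15 + 7/3)) + 52205)*(-268914) = ((196 + 2*(7/3)*(-38/3)) + 52205)*(-268914) = ((196 - 532/9) + 52205)*(-268914) = (1232/9 + 52205)*(-268914) = (471077/9)*(-268914) = -42226400126/3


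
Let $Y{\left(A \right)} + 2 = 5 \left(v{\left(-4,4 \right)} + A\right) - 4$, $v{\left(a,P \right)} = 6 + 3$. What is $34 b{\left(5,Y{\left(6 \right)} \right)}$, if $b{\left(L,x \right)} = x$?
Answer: $2346$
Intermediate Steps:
$v{\left(a,P \right)} = 9$
$Y{\left(A \right)} = 39 + 5 A$ ($Y{\left(A \right)} = -2 + \left(5 \left(9 + A\right) - 4\right) = -2 + \left(\left(45 + 5 A\right) - 4\right) = -2 + \left(41 + 5 A\right) = 39 + 5 A$)
$34 b{\left(5,Y{\left(6 \right)} \right)} = 34 \left(39 + 5 \cdot 6\right) = 34 \left(39 + 30\right) = 34 \cdot 69 = 2346$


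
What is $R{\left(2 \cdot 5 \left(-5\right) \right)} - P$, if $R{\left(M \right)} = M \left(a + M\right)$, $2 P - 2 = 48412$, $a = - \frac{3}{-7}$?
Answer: $- \frac{152099}{7} \approx -21728.0$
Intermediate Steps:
$a = \frac{3}{7}$ ($a = \left(-3\right) \left(- \frac{1}{7}\right) = \frac{3}{7} \approx 0.42857$)
$P = 24207$ ($P = 1 + \frac{1}{2} \cdot 48412 = 1 + 24206 = 24207$)
$R{\left(M \right)} = M \left(\frac{3}{7} + M\right)$
$R{\left(2 \cdot 5 \left(-5\right) \right)} - P = \frac{2 \cdot 5 \left(-5\right) \left(3 + 7 \cdot 2 \cdot 5 \left(-5\right)\right)}{7} - 24207 = \frac{10 \left(-5\right) \left(3 + 7 \cdot 10 \left(-5\right)\right)}{7} - 24207 = \frac{1}{7} \left(-50\right) \left(3 + 7 \left(-50\right)\right) - 24207 = \frac{1}{7} \left(-50\right) \left(3 - 350\right) - 24207 = \frac{1}{7} \left(-50\right) \left(-347\right) - 24207 = \frac{17350}{7} - 24207 = - \frac{152099}{7}$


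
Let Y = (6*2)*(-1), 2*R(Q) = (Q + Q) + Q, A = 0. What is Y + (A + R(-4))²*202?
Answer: 7260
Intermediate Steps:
R(Q) = 3*Q/2 (R(Q) = ((Q + Q) + Q)/2 = (2*Q + Q)/2 = (3*Q)/2 = 3*Q/2)
Y = -12 (Y = 12*(-1) = -12)
Y + (A + R(-4))²*202 = -12 + (0 + (3/2)*(-4))²*202 = -12 + (0 - 6)²*202 = -12 + (-6)²*202 = -12 + 36*202 = -12 + 7272 = 7260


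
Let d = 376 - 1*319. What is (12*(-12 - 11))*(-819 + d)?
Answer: 210312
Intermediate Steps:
d = 57 (d = 376 - 319 = 57)
(12*(-12 - 11))*(-819 + d) = (12*(-12 - 11))*(-819 + 57) = (12*(-23))*(-762) = -276*(-762) = 210312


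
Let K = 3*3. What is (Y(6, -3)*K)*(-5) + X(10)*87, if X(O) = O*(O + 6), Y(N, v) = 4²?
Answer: 13200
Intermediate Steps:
Y(N, v) = 16
X(O) = O*(6 + O)
K = 9
(Y(6, -3)*K)*(-5) + X(10)*87 = (16*9)*(-5) + (10*(6 + 10))*87 = 144*(-5) + (10*16)*87 = -720 + 160*87 = -720 + 13920 = 13200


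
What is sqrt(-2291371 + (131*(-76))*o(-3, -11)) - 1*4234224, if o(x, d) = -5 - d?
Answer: -4234224 + I*sqrt(2351107) ≈ -4.2342e+6 + 1533.3*I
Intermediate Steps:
sqrt(-2291371 + (131*(-76))*o(-3, -11)) - 1*4234224 = sqrt(-2291371 + (131*(-76))*(-5 - 1*(-11))) - 1*4234224 = sqrt(-2291371 - 9956*(-5 + 11)) - 4234224 = sqrt(-2291371 - 9956*6) - 4234224 = sqrt(-2291371 - 59736) - 4234224 = sqrt(-2351107) - 4234224 = I*sqrt(2351107) - 4234224 = -4234224 + I*sqrt(2351107)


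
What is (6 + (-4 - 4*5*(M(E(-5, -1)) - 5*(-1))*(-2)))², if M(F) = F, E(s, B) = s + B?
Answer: 1444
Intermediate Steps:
E(s, B) = B + s
(6 + (-4 - 4*5*(M(E(-5, -1)) - 5*(-1))*(-2)))² = (6 + (-4 - 4*5*((-1 - 5) - 5*(-1))*(-2)))² = (6 + (-4 - 20*(-6 + 5)*(-2)))² = (6 + (-4 - 20*(-1*(-2))))² = (6 + (-4 - 20*2))² = (6 + (-4 - 1*40))² = (6 + (-4 - 40))² = (6 - 44)² = (-38)² = 1444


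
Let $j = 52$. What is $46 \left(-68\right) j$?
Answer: $-162656$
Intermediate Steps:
$46 \left(-68\right) j = 46 \left(-68\right) 52 = \left(-3128\right) 52 = -162656$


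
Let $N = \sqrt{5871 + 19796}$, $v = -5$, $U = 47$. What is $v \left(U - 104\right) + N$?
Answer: $285 + \sqrt{25667} \approx 445.21$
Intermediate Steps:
$N = \sqrt{25667} \approx 160.21$
$v \left(U - 104\right) + N = - 5 \left(47 - 104\right) + \sqrt{25667} = \left(-5\right) \left(-57\right) + \sqrt{25667} = 285 + \sqrt{25667}$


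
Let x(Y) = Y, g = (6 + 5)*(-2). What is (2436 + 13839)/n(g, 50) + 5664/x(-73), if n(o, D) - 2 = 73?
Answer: 10177/73 ≈ 139.41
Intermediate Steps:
g = -22 (g = 11*(-2) = -22)
n(o, D) = 75 (n(o, D) = 2 + 73 = 75)
(2436 + 13839)/n(g, 50) + 5664/x(-73) = (2436 + 13839)/75 + 5664/(-73) = 16275*(1/75) + 5664*(-1/73) = 217 - 5664/73 = 10177/73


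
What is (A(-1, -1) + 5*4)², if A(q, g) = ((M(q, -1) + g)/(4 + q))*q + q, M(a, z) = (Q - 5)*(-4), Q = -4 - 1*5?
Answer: 4/9 ≈ 0.44444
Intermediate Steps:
Q = -9 (Q = -4 - 5 = -9)
M(a, z) = 56 (M(a, z) = (-9 - 5)*(-4) = -14*(-4) = 56)
A(q, g) = q + q*(56 + g)/(4 + q) (A(q, g) = ((56 + g)/(4 + q))*q + q = q*(56 + g)/(4 + q) + q = q + q*(56 + g)/(4 + q))
(A(-1, -1) + 5*4)² = (-(60 - 1 - 1)/(4 - 1) + 5*4)² = (-1*58/3 + 20)² = (-1*⅓*58 + 20)² = (-58/3 + 20)² = (⅔)² = 4/9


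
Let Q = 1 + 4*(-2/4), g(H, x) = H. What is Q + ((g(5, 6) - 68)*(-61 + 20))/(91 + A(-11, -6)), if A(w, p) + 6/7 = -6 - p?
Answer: 17450/631 ≈ 27.655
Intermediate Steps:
A(w, p) = -48/7 - p (A(w, p) = -6/7 + (-6 - p) = -48/7 - p)
Q = -1 (Q = 1 + 4*(-2*¼) = 1 + 4*(-½) = 1 - 2 = -1)
Q + ((g(5, 6) - 68)*(-61 + 20))/(91 + A(-11, -6)) = -1 + ((5 - 68)*(-61 + 20))/(91 + (-48/7 - 1*(-6))) = -1 + (-63*(-41))/(91 + (-48/7 + 6)) = -1 + 2583/(91 - 6/7) = -1 + 2583/(631/7) = -1 + 2583*(7/631) = -1 + 18081/631 = 17450/631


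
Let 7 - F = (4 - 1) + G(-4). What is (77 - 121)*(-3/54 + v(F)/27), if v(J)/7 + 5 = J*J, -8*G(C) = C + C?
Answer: -1166/27 ≈ -43.185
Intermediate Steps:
G(C) = -C/4 (G(C) = -(C + C)/8 = -C/4)
F = 3 (F = 7 - ((4 - 1) - 1/4*(-4)) = 7 - (3 + 1) = 7 - 1*4 = 7 - 4 = 3)
v(J) = -35 + 7*J**2 (v(J) = -35 + 7*(J*J) = -35 + 7*J**2)
(77 - 121)*(-3/54 + v(F)/27) = (77 - 121)*(-3/54 + (-35 + 7*3**2)/27) = -44*(-3*1/54 + (-35 + 7*9)*(1/27)) = -44*(-1/18 + (-35 + 63)*(1/27)) = -44*(-1/18 + 28*(1/27)) = -44*(-1/18 + 28/27) = -44*53/54 = -1166/27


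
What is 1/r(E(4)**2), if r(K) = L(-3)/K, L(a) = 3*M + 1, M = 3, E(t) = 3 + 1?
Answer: 8/5 ≈ 1.6000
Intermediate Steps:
E(t) = 4
L(a) = 10 (L(a) = 3*3 + 1 = 9 + 1 = 10)
r(K) = 10/K
1/r(E(4)**2) = 1/(10/(4**2)) = 1/(10/16) = 1/(10*(1/16)) = 1/(5/8) = 8/5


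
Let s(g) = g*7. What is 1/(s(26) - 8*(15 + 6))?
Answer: 1/14 ≈ 0.071429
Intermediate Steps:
s(g) = 7*g
1/(s(26) - 8*(15 + 6)) = 1/(7*26 - 8*(15 + 6)) = 1/(182 - 8*21) = 1/(182 - 168) = 1/14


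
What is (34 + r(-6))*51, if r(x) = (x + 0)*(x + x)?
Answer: 5406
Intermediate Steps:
r(x) = 2*x² (r(x) = x*(2*x) = 2*x²)
(34 + r(-6))*51 = (34 + 2*(-6)²)*51 = (34 + 2*36)*51 = (34 + 72)*51 = 106*51 = 5406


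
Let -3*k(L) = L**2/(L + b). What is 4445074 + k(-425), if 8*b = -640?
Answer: 1346893547/303 ≈ 4.4452e+6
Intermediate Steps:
b = -80 (b = (1/8)*(-640) = -80)
k(L) = -L**2/(3*(-80 + L)) (k(L) = -L**2/(3*(L - 80)) = -L**2/(3*(-80 + L)))
4445074 + k(-425) = 4445074 - 1*(-425)**2/(-240 + 3*(-425)) = 4445074 - 1*180625/(-240 - 1275) = 4445074 - 1*180625/(-1515) = 4445074 - 1*180625*(-1/1515) = 4445074 + 36125/303 = 1346893547/303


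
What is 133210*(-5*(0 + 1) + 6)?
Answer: 133210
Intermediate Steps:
133210*(-5*(0 + 1) + 6) = 133210*(-5 + 6) = 133210*1 = 133210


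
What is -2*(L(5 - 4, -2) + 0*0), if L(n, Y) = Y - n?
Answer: 6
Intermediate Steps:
-2*(L(5 - 4, -2) + 0*0) = -2*((-2 - (5 - 4)) + 0*0) = -2*((-2 - 1*1) + 0) = -2*((-2 - 1) + 0) = -2*(-3 + 0) = -2*(-3) = 6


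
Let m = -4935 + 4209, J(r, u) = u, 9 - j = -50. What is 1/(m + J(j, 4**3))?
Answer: -1/662 ≈ -0.0015106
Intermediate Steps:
j = 59 (j = 9 - 1*(-50) = 9 + 50 = 59)
m = -726
1/(m + J(j, 4**3)) = 1/(-726 + 4**3) = 1/(-726 + 64) = 1/(-662) = -1/662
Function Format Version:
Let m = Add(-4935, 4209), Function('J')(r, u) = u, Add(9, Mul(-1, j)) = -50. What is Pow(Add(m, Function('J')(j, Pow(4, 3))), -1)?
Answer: Rational(-1, 662) ≈ -0.0015106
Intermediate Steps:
j = 59 (j = Add(9, Mul(-1, -50)) = Add(9, 50) = 59)
m = -726
Pow(Add(m, Function('J')(j, Pow(4, 3))), -1) = Pow(Add(-726, Pow(4, 3)), -1) = Pow(Add(-726, 64), -1) = Pow(-662, -1) = Rational(-1, 662)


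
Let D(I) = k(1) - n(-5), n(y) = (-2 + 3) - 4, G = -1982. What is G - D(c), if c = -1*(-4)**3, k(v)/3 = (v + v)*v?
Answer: -1991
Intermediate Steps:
k(v) = 6*v**2 (k(v) = 3*((v + v)*v) = 3*((2*v)*v) = 3*(2*v**2) = 6*v**2)
n(y) = -3 (n(y) = 1 - 4 = -3)
c = 64 (c = -1*(-64) = 64)
D(I) = 9 (D(I) = 6*1**2 - 1*(-3) = 6*1 + 3 = 6 + 3 = 9)
G - D(c) = -1982 - 1*9 = -1982 - 9 = -1991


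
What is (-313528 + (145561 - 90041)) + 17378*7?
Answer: -136362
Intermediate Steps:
(-313528 + (145561 - 90041)) + 17378*7 = (-313528 + 55520) + 121646 = -258008 + 121646 = -136362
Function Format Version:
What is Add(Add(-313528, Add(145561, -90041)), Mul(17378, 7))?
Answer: -136362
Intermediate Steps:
Add(Add(-313528, Add(145561, -90041)), Mul(17378, 7)) = Add(Add(-313528, 55520), 121646) = Add(-258008, 121646) = -136362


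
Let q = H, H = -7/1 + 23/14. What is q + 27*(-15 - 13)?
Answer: -10659/14 ≈ -761.36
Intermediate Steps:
H = -75/14 (H = -7*1 + 23*(1/14) = -7 + 23/14 = -75/14 ≈ -5.3571)
q = -75/14 ≈ -5.3571
q + 27*(-15 - 13) = -75/14 + 27*(-15 - 13) = -75/14 + 27*(-28) = -75/14 - 756 = -10659/14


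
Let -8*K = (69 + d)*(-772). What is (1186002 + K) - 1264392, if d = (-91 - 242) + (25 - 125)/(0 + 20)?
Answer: -208697/2 ≈ -1.0435e+5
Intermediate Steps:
d = -338 (d = -333 - 100/20 = -333 - 100*1/20 = -333 - 5 = -338)
K = -51917/2 (K = -(69 - 338)*(-772)/8 = -(-269)*(-772)/8 = -⅛*207668 = -51917/2 ≈ -25959.)
(1186002 + K) - 1264392 = (1186002 - 51917/2) - 1264392 = 2320087/2 - 1264392 = -208697/2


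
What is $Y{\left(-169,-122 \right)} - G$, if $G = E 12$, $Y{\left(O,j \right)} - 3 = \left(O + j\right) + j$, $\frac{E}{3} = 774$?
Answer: $-28274$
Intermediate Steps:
$E = 2322$ ($E = 3 \cdot 774 = 2322$)
$Y{\left(O,j \right)} = 3 + O + 2 j$ ($Y{\left(O,j \right)} = 3 + \left(\left(O + j\right) + j\right) = 3 + \left(O + 2 j\right) = 3 + O + 2 j$)
$G = 27864$ ($G = 2322 \cdot 12 = 27864$)
$Y{\left(-169,-122 \right)} - G = \left(3 - 169 + 2 \left(-122\right)\right) - 27864 = \left(3 - 169 - 244\right) - 27864 = -410 - 27864 = -28274$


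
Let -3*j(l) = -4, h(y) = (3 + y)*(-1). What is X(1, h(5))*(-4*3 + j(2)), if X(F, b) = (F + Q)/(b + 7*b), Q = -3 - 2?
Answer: -⅔ ≈ -0.66667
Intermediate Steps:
h(y) = -3 - y
Q = -5
j(l) = 4/3 (j(l) = -⅓*(-4) = 4/3)
X(F, b) = (-5 + F)/(8*b) (X(F, b) = (F - 5)/(b + 7*b) = (-5 + F)/((8*b)) = (-5 + F)*(1/(8*b)) = (-5 + F)/(8*b))
X(1, h(5))*(-4*3 + j(2)) = ((-5 + 1)/(8*(-3 - 1*5)))*(-4*3 + 4/3) = ((⅛)*(-4)/(-3 - 5))*(-12 + 4/3) = ((⅛)*(-4)/(-8))*(-32/3) = ((⅛)*(-⅛)*(-4))*(-32/3) = (1/16)*(-32/3) = -⅔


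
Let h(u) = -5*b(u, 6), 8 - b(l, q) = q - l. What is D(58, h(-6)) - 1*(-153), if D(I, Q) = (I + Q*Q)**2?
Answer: 209917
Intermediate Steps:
b(l, q) = 8 + l - q (b(l, q) = 8 - (q - l) = 8 + (l - q) = 8 + l - q)
h(u) = -10 - 5*u (h(u) = -5*(8 + u - 1*6) = -5*(8 + u - 6) = -5*(2 + u) = -10 - 5*u)
D(I, Q) = (I + Q**2)**2
D(58, h(-6)) - 1*(-153) = (58 + (-10 - 5*(-6))**2)**2 - 1*(-153) = (58 + (-10 + 30)**2)**2 + 153 = (58 + 20**2)**2 + 153 = (58 + 400)**2 + 153 = 458**2 + 153 = 209764 + 153 = 209917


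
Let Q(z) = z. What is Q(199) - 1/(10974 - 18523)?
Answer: 1502252/7549 ≈ 199.00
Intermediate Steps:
Q(199) - 1/(10974 - 18523) = 199 - 1/(10974 - 18523) = 199 - 1/(-7549) = 199 - 1*(-1/7549) = 199 + 1/7549 = 1502252/7549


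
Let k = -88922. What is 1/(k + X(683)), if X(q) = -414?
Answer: -1/89336 ≈ -1.1194e-5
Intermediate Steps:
1/(k + X(683)) = 1/(-88922 - 414) = 1/(-89336) = -1/89336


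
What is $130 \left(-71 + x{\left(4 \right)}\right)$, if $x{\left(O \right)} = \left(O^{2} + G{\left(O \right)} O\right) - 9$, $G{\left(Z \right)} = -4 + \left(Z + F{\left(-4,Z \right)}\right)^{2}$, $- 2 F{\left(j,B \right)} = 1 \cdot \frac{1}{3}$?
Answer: $- \frac{24830}{9} \approx -2758.9$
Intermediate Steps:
$F{\left(j,B \right)} = - \frac{1}{6}$ ($F{\left(j,B \right)} = - \frac{1 \cdot \frac{1}{3}}{2} = \left(- \frac{1}{2}\right) \frac{1}{3} = - \frac{1}{6}$)
$G{\left(Z \right)} = -4 + \left(- \frac{1}{6} + Z\right)^{2}$ ($G{\left(Z \right)} = -4 + \left(Z - \frac{1}{6}\right)^{2} = -4 + \left(- \frac{1}{6} + Z\right)^{2}$)
$x{\left(O \right)} = -9 + O^{2} + O \left(-4 + \frac{\left(-1 + 6 O\right)^{2}}{36}\right)$ ($x{\left(O \right)} = \left(O^{2} + \left(-4 + \frac{\left(-1 + 6 O\right)^{2}}{36}\right) O\right) - 9 = \left(O^{2} + O \left(-4 + \frac{\left(-1 + 6 O\right)^{2}}{36}\right)\right) - 9 = -9 + O^{2} + O \left(-4 + \frac{\left(-1 + 6 O\right)^{2}}{36}\right)$)
$130 \left(-71 + x{\left(4 \right)}\right) = 130 \left(-71 + \left(-9 + 4^{3} - \frac{143}{9} + \frac{2 \cdot 4^{2}}{3}\right)\right) = 130 \left(-71 + \left(-9 + 64 - \frac{143}{9} + \frac{2}{3} \cdot 16\right)\right) = 130 \left(-71 + \left(-9 + 64 - \frac{143}{9} + \frac{32}{3}\right)\right) = 130 \left(-71 + \frac{448}{9}\right) = 130 \left(- \frac{191}{9}\right) = - \frac{24830}{9}$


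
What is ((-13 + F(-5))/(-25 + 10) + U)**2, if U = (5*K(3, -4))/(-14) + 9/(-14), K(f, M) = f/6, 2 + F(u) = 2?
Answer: 361/176400 ≈ 0.0020465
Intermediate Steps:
F(u) = 0 (F(u) = -2 + 2 = 0)
K(f, M) = f/6 (K(f, M) = f*(1/6) = f/6)
U = -23/28 (U = (5*((1/6)*3))/(-14) + 9/(-14) = (5*(1/2))*(-1/14) + 9*(-1/14) = (5/2)*(-1/14) - 9/14 = -5/28 - 9/14 = -23/28 ≈ -0.82143)
((-13 + F(-5))/(-25 + 10) + U)**2 = ((-13 + 0)/(-25 + 10) - 23/28)**2 = (-13/(-15) - 23/28)**2 = (-13*(-1/15) - 23/28)**2 = (13/15 - 23/28)**2 = (19/420)**2 = 361/176400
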